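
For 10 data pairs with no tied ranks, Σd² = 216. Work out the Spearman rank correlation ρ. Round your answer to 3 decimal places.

ρ = 1 − 6Σd² / [n(n²−1)] = 1 − 6×216 / (10×99)
  = 1 − 1296/990 = 1 − 1.3091 ≈ -0.309

-0.309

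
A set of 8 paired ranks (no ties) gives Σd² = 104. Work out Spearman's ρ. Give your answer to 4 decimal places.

ρ = 1 − 6Σd² / [n(n²−1)] = 1 − 6×104 / (8×63)
  = 1 − 624/504 = 1 − 1.23810 ≈ -0.2381

-0.2381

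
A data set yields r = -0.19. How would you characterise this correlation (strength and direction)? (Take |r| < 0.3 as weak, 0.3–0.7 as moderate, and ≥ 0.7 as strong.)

r = -0.19 < 0 so the relationship is negative.
|r| = 0.19, which falls in the weak range.

weak negative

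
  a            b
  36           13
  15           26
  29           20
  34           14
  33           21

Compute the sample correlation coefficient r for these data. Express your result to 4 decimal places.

-0.8655

n = 5, Σa = 147, Σb = 94, Σa² = 4607, Σb² = 1882, Σab = 2607
nΣab − ΣaΣb = 13035 − 13818 = -783
nΣa² − (Σa)² = 23035 − 21609 = 1426; nΣb² − (Σb)² = 9410 − 8836 = 574
r = -783 / √(1426 × 574) = -783 / 904.7232 ≈ -0.8655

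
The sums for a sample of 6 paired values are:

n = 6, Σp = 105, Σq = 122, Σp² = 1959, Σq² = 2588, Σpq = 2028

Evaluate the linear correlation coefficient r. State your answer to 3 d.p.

r = (nΣpq − ΣpΣq) / √[(nΣp² − (Σp)²)(nΣq² − (Σq)²)]
Numerator: 6×2028 − 105×122 = -642
Denominator: √[(11754 − 11025)(15528 − 14884)] = √[729 × 644] = 685.1832
r = -642 / 685.1832 ≈ -0.937

-0.937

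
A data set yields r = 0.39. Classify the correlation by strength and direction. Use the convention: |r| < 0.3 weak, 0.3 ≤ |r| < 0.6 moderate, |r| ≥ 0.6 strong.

moderate positive

r = 0.39 > 0 so the relationship is positive.
|r| = 0.39, which falls in the moderate range.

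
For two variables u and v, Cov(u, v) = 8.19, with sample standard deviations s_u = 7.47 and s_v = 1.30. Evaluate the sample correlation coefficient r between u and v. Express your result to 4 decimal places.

0.8434

r = Cov(u,v) / (s_u · s_v) = 8.19 / (7.47 × 1.30)
  = 8.19 / 9.7110 ≈ 0.8434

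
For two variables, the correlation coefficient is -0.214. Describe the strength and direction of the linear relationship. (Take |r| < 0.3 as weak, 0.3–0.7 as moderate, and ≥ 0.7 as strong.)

r = -0.214 < 0 so the relationship is negative.
|r| = 0.214, which falls in the weak range.

weak negative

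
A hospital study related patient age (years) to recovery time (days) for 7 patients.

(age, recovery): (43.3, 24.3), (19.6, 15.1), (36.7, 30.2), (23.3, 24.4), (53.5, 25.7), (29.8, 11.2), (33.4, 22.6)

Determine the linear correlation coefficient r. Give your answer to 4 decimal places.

n = 7, Σx = 239.6, Σy = 153.5, Σx² = 9014.68, Σy² = 3622.59, Σxy = 5488.56
nΣxy − ΣxΣy = 38419.92 − 36778.6 = 1641.32
nΣx² − (Σx)² = 63102.76 − 57408.16 = 5694.6; nΣy² − (Σy)² = 25358.13 − 23562.25 = 1795.88
r = 1641.32 / √(5694.6 × 1795.88) = 1641.32 / 3197.9397 ≈ 0.5132

0.5132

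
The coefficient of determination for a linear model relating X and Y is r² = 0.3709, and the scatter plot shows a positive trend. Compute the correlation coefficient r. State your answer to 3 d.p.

0.609

|r| = √0.3709 = 0.609
The association is positive, so r = 0.609.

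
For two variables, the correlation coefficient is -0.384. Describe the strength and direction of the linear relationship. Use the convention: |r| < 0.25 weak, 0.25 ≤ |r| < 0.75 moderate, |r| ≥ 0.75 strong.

r = -0.384 < 0 so the relationship is negative.
|r| = 0.384, which falls in the moderate range.

moderate negative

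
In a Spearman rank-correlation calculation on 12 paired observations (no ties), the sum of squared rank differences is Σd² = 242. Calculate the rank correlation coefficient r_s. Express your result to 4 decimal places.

ρ = 1 − 6Σd² / [n(n²−1)] = 1 − 6×242 / (12×143)
  = 1 − 1452/1716 = 1 − 0.84615 ≈ 0.1538

0.1538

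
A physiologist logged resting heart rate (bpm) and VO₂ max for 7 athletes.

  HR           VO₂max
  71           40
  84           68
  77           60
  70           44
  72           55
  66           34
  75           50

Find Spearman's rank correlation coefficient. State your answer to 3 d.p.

0.929

Rank HR: 3, 7, 6, 2, 4, 1, 5
Rank VO₂max: 2, 7, 6, 3, 5, 1, 4
d = rank(HR) − rank(VO₂max): 1, 0, 0, -1, -1, 0, 1; Σd² = 4
ρ = 1 − 6Σd² / [n(n²−1)] = 1 − 6×4 / (7×48) = 1 − 24/336 ≈ 0.929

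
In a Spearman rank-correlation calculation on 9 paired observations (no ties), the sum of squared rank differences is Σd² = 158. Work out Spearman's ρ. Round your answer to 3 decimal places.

-0.317

ρ = 1 − 6Σd² / [n(n²−1)] = 1 − 6×158 / (9×80)
  = 1 − 948/720 = 1 − 1.3167 ≈ -0.317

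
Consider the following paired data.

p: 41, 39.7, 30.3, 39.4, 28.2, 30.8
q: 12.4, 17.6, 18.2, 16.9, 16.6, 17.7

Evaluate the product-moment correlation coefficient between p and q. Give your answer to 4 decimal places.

n = 6, Σp = 209.4, Σq = 99.4, Σp² = 7471.42, Σq² = 1669.22, Σpq = 3437.72
nΣpq − ΣpΣq = 20626.32 − 20814.36 = -188.04
nΣp² − (Σp)² = 44828.52 − 43848.36 = 980.16; nΣq² − (Σq)² = 10015.32 − 9880.36 = 134.96
r = -188.04 / √(980.16 × 134.96) = -188.04 / 363.7065 ≈ -0.5170

-0.5170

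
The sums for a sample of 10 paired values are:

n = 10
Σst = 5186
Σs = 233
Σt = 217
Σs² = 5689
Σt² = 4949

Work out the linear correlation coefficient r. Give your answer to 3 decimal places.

r = (nΣst − ΣsΣt) / √[(nΣs² − (Σs)²)(nΣt² − (Σt)²)]
Numerator: 10×5186 − 233×217 = 1299
Denominator: √[(56890 − 54289)(49490 − 47089)] = √[2601 × 2401] = 2499.0000
r = 1299 / 2499.0000 ≈ 0.520

0.520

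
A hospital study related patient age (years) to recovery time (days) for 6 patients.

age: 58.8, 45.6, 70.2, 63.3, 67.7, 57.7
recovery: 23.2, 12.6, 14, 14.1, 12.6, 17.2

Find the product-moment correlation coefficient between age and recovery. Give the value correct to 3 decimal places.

n = 6, Σx = 363.3, Σy = 93.7, Σx² = 22384.31, Σy² = 1546.41, Σxy = 5659.51
nΣxy − ΣxΣy = 33957.06 − 34041.21 = -84.15
nΣx² − (Σx)² = 134305.86 − 131986.89 = 2318.97; nΣy² − (Σy)² = 9278.46 − 8779.69 = 498.77
r = -84.15 / √(2318.97 × 498.77) = -84.15 / 1075.4686 ≈ -0.078

-0.078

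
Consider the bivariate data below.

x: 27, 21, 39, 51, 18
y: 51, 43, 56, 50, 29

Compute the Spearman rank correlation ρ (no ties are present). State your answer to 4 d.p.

0.7000

Rank x: 3, 2, 4, 5, 1
Rank y: 4, 2, 5, 3, 1
d = rank(x) − rank(y): -1, 0, -1, 2, 0; Σd² = 6
ρ = 1 − 6Σd² / [n(n²−1)] = 1 − 6×6 / (5×24) = 1 − 36/120 ≈ 0.7000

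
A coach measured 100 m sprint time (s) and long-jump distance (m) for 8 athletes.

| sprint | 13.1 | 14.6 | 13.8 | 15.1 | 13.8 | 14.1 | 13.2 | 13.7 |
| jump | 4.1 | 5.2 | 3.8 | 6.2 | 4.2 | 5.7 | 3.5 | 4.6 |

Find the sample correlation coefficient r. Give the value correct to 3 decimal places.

n = 8, Σx = 111.4, Σy = 37.3, Σx² = 1554.4, Σy² = 180.27, Σxy = 523.24
nΣxy − ΣxΣy = 4185.92 − 4155.22 = 30.7
nΣx² − (Σx)² = 12435.2 − 12409.96 = 25.24; nΣy² − (Σy)² = 1442.16 − 1391.29 = 50.87
r = 30.7 / √(25.24 × 50.87) = 30.7 / 35.8324 ≈ 0.857

0.857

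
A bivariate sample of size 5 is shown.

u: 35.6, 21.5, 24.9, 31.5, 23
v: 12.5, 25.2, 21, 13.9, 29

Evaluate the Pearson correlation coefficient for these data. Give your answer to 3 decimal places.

-0.932

n = 5, Σu = 136.5, Σv = 101.6, Σu² = 3870.87, Σv² = 2266.5, Σuv = 2614.55
nΣuv − ΣuΣv = 13072.75 − 13868.4 = -795.65
nΣu² − (Σu)² = 19354.35 − 18632.25 = 722.1; nΣv² − (Σv)² = 11332.5 − 10322.56 = 1009.94
r = -795.65 / √(722.1 × 1009.94) = -795.65 / 853.9776 ≈ -0.932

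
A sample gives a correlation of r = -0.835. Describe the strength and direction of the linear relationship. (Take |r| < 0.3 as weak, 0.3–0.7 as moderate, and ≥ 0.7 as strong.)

r = -0.835 < 0 so the relationship is negative.
|r| = 0.835, which falls in the strong range.

strong negative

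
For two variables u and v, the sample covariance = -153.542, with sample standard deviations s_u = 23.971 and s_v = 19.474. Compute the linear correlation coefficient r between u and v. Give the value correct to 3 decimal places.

-0.329

r = Cov(u,v) / (s_u · s_v) = -153.542 / (23.971 × 19.474)
  = -153.542 / 466.8113 ≈ -0.329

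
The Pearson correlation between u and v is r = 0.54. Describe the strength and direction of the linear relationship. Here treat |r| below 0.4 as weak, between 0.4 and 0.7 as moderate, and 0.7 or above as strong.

r = 0.54 > 0 so the relationship is positive.
|r| = 0.54, which falls in the moderate range.

moderate positive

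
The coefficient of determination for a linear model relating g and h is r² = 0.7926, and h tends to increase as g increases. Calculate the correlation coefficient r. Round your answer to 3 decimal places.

0.890

|r| = √0.7926 = 0.890
The association is positive, so r = 0.890.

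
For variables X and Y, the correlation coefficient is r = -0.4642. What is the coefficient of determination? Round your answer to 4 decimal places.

0.2155

r² = (-0.4642)² = 0.2155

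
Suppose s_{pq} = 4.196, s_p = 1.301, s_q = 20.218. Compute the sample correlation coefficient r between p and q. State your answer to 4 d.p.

r = Cov(p,q) / (s_p · s_q) = 4.196 / (1.301 × 20.218)
  = 4.196 / 26.3036 ≈ 0.1595

0.1595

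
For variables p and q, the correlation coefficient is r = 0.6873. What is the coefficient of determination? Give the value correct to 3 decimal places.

r² = (0.6873)² = 0.472

0.472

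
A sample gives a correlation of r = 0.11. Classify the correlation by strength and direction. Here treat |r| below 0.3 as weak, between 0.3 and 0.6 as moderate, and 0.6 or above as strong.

weak positive

r = 0.11 > 0 so the relationship is positive.
|r| = 0.11, which falls in the weak range.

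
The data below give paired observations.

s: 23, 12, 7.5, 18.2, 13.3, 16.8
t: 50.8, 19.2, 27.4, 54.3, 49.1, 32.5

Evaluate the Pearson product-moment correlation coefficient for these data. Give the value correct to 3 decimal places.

n = 6, Σs = 90.8, Σt = 233.3, Σs² = 1519.62, Σt² = 10115.59, Σst = 3791.59
nΣst − ΣsΣt = 22749.54 − 21183.64 = 1565.9
nΣs² − (Σs)² = 9117.72 − 8244.64 = 873.08; nΣt² − (Σt)² = 60693.54 − 54428.89 = 6264.65
r = 1565.9 / √(873.08 × 6264.65) = 1565.9 / 2338.7049 ≈ 0.670

0.670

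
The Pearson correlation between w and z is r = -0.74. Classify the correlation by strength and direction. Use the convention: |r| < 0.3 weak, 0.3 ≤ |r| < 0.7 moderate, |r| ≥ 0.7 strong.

strong negative

r = -0.74 < 0 so the relationship is negative.
|r| = 0.74, which falls in the strong range.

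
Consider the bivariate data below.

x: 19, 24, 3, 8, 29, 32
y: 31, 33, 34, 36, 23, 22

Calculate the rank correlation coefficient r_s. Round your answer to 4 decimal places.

-0.8857

Rank x: 3, 4, 1, 2, 5, 6
Rank y: 3, 4, 5, 6, 2, 1
d = rank(x) − rank(y): 0, 0, -4, -4, 3, 5; Σd² = 66
ρ = 1 − 6Σd² / [n(n²−1)] = 1 − 6×66 / (6×35) = 1 − 396/210 ≈ -0.8857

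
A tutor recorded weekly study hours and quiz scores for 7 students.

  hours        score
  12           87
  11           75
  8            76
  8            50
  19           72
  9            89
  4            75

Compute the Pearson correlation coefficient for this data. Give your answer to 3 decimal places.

n = 7, Σx = 71, Σy = 524, Σx² = 851, Σy² = 40200, Σxy = 5346
nΣxy − ΣxΣy = 37422 − 37204 = 218
nΣx² − (Σx)² = 5957 − 5041 = 916; nΣy² − (Σy)² = 281400 − 274576 = 6824
r = 218 / √(916 × 6824) = 218 / 2500.1568 ≈ 0.087

0.087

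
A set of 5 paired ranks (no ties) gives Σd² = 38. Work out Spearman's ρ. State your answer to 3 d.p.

-0.900

ρ = 1 − 6Σd² / [n(n²−1)] = 1 − 6×38 / (5×24)
  = 1 − 228/120 = 1 − 1.9000 ≈ -0.900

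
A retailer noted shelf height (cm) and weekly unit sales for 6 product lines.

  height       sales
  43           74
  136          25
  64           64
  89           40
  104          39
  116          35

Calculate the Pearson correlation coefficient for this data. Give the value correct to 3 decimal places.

n = 6, Σx = 552, Σy = 277, Σx² = 56634, Σy² = 14543, Σxy = 22354
nΣxy − ΣxΣy = 134124 − 152904 = -18780
nΣx² − (Σx)² = 339804 − 304704 = 35100; nΣy² − (Σy)² = 87258 − 76729 = 10529
r = -18780 / √(35100 × 10529) = -18780 / 19224.1489 ≈ -0.977

-0.977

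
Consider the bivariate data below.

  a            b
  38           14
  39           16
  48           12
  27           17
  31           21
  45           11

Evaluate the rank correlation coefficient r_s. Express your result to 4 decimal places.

-0.8286

Rank a: 3, 4, 6, 1, 2, 5
Rank b: 3, 4, 2, 5, 6, 1
d = rank(a) − rank(b): 0, 0, 4, -4, -4, 4; Σd² = 64
ρ = 1 − 6Σd² / [n(n²−1)] = 1 − 6×64 / (6×35) = 1 − 384/210 ≈ -0.8286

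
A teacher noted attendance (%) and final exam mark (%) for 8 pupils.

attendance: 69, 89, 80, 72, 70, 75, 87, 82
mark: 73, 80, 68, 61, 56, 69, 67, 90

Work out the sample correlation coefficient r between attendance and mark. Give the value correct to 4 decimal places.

n = 8, Σx = 624, Σy = 564, Σx² = 49084, Σy² = 40560, Σxy = 44293
nΣxy − ΣxΣy = 354344 − 351936 = 2408
nΣx² − (Σx)² = 392672 − 389376 = 3296; nΣy² − (Σy)² = 324480 − 318096 = 6384
r = 2408 / √(3296 × 6384) = 2408 / 4587.1194 ≈ 0.5249

0.5249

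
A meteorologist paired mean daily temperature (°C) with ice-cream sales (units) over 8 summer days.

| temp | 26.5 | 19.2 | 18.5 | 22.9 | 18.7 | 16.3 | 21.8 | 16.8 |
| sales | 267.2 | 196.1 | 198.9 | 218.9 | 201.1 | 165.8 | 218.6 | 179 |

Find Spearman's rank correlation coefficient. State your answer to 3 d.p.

Rank temp: 8, 5, 3, 7, 4, 1, 6, 2
Rank sales: 8, 3, 4, 7, 5, 1, 6, 2
d = rank(temp) − rank(sales): 0, 2, -1, 0, -1, 0, 0, 0; Σd² = 6
ρ = 1 − 6Σd² / [n(n²−1)] = 1 − 6×6 / (8×63) = 1 − 36/504 ≈ 0.929

0.929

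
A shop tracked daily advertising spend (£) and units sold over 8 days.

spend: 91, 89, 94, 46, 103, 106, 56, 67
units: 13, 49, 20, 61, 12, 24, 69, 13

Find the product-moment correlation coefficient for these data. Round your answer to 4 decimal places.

-0.6918

n = 8, Σx = 652, Σy = 261, Σx² = 56624, Σy² = 12341, Σxy = 18745
nΣxy − ΣxΣy = 149960 − 170172 = -20212
nΣx² − (Σx)² = 452992 − 425104 = 27888; nΣy² − (Σy)² = 98728 − 68121 = 30607
r = -20212 / √(27888 × 30607) = -20212 / 29215.8864 ≈ -0.6918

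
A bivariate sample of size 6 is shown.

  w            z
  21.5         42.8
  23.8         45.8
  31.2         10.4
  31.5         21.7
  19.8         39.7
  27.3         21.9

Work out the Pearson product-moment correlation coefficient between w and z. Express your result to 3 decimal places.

n = 6, Σw = 155.1, Σz = 182.3, Σw² = 4131.71, Σz² = 6564.23, Σwz = 4402.2
nΣwz − ΣwΣz = 26413.2 − 28274.73 = -1861.53
nΣw² − (Σw)² = 24790.26 − 24056.01 = 734.25; nΣz² − (Σz)² = 39385.38 − 33233.29 = 6152.09
r = -1861.53 / √(734.25 × 6152.09) = -1861.53 / 2125.3640 ≈ -0.876

-0.876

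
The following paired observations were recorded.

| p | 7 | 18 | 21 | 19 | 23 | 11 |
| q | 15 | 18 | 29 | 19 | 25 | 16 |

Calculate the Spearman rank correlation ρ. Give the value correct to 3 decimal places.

0.943

Rank p: 1, 3, 5, 4, 6, 2
Rank q: 1, 3, 6, 4, 5, 2
d = rank(p) − rank(q): 0, 0, -1, 0, 1, 0; Σd² = 2
ρ = 1 − 6Σd² / [n(n²−1)] = 1 − 6×2 / (6×35) = 1 − 12/210 ≈ 0.943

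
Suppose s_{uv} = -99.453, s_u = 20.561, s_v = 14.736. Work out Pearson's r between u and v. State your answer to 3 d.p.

r = Cov(u,v) / (s_u · s_v) = -99.453 / (20.561 × 14.736)
  = -99.453 / 302.9869 ≈ -0.328

-0.328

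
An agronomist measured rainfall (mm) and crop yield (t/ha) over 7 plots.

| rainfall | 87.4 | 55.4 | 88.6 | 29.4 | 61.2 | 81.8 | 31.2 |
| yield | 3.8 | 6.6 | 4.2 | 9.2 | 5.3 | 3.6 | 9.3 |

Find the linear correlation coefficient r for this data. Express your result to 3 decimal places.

n = 7, Σx = 435, Σy = 42, Σx² = 30832.36, Σy² = 287.82, Σxy = 2249.36
nΣxy − ΣxΣy = 15745.52 − 18270 = -2524.48
nΣx² − (Σx)² = 215826.52 − 189225 = 26601.52; nΣy² − (Σy)² = 2014.74 − 1764 = 250.74
r = -2524.48 / √(26601.52 × 250.74) = -2524.48 / 2582.6469 ≈ -0.977

-0.977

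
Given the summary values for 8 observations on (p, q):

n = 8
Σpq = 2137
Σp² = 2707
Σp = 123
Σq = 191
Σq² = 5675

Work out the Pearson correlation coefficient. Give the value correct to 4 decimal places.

r = (nΣpq − ΣpΣq) / √[(nΣp² − (Σp)²)(nΣq² − (Σq)²)]
Numerator: 8×2137 − 123×191 = -6397
Denominator: √[(21656 − 15129)(45400 − 36481)] = √[6527 × 8919] = 7629.8305
r = -6397 / 7629.8305 ≈ -0.8384

-0.8384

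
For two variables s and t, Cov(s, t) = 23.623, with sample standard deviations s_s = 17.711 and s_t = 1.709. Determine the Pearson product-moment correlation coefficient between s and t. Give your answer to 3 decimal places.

0.780

r = Cov(s,t) / (s_s · s_t) = 23.623 / (17.711 × 1.709)
  = 23.623 / 30.2681 ≈ 0.780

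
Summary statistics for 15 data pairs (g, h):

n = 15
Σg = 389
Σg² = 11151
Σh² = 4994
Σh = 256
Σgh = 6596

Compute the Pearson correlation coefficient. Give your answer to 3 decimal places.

r = (nΣgh − ΣgΣh) / √[(nΣg² − (Σg)²)(nΣh² − (Σh)²)]
Numerator: 15×6596 − 389×256 = -644
Denominator: √[(167265 − 151321)(74910 − 65536)] = √[15944 × 9374] = 12225.3448
r = -644 / 12225.3448 ≈ -0.053

-0.053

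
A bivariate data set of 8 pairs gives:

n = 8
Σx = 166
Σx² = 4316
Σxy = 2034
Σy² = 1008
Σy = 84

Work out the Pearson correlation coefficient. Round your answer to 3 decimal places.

r = (nΣxy − ΣxΣy) / √[(nΣx² − (Σx)²)(nΣy² − (Σy)²)]
Numerator: 8×2034 − 166×84 = 2328
Denominator: √[(34528 − 27556)(8064 − 7056)] = √[6972 × 1008] = 2650.9953
r = 2328 / 2650.9953 ≈ 0.878

0.878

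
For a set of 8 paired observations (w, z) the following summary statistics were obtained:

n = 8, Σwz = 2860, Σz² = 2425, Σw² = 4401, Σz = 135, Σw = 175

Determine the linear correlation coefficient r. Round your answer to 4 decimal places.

-0.3210

r = (nΣwz − ΣwΣz) / √[(nΣw² − (Σw)²)(nΣz² − (Σz)²)]
Numerator: 8×2860 − 175×135 = -745
Denominator: √[(35208 − 30625)(19400 − 18225)] = √[4583 × 1175] = 2320.5657
r = -745 / 2320.5657 ≈ -0.3210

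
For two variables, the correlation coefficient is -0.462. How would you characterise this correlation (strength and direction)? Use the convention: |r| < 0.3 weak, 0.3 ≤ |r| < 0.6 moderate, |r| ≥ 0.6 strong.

r = -0.462 < 0 so the relationship is negative.
|r| = 0.462, which falls in the moderate range.

moderate negative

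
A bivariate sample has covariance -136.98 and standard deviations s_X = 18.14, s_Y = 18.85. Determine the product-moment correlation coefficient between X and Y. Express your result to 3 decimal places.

r = Cov(X,Y) / (s_X · s_Y) = -136.98 / (18.14 × 18.85)
  = -136.98 / 341.9390 ≈ -0.401

-0.401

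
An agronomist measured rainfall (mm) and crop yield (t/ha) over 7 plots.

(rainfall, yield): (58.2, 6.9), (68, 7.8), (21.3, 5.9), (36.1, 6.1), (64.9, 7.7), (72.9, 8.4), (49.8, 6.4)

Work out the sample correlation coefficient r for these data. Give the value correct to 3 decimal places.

n = 7, Σx = 371.2, Σy = 49.2, Σx² = 21774.6, Σy² = 351.28, Σxy = 2708.67
nΣxy − ΣxΣy = 18960.69 − 18263.04 = 697.65
nΣx² − (Σx)² = 152422.2 − 137789.44 = 14632.76; nΣy² − (Σy)² = 2458.96 − 2420.64 = 38.32
r = 697.65 / √(14632.76 × 38.32) = 697.65 / 748.8173 ≈ 0.932

0.932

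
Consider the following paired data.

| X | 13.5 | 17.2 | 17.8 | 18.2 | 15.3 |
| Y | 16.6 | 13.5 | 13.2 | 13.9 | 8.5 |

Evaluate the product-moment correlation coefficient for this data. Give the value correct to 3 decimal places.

n = 5, ΣX = 82, ΣY = 65.7, ΣX² = 1360.26, ΣY² = 897.51, ΣXY = 1074.29
nΣXY − ΣXΣY = 5371.45 − 5387.4 = -15.95
nΣX² − (ΣX)² = 6801.3 − 6724 = 77.3; nΣY² − (ΣY)² = 4487.55 − 4316.49 = 171.06
r = -15.95 / √(77.3 × 171.06) = -15.95 / 114.9910 ≈ -0.139

-0.139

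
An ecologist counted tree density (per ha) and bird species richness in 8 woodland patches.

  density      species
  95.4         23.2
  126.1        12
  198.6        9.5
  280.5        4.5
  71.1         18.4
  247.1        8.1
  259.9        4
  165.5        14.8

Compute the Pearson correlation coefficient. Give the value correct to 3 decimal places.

n = 8, Σx = 1444.2, Σy = 94.5, Σx² = 304176.46, Σy² = 1431.95, Σxy = 13674.18
nΣxy − ΣxΣy = 109393.44 − 136476.9 = -27083.46
nΣx² − (Σx)² = 2433411.68 − 2085713.64 = 347698.04; nΣy² − (Σy)² = 11455.6 − 8930.25 = 2525.35
r = -27083.46 / √(347698.04 × 2525.35) = -27083.46 / 29632.0645 ≈ -0.914

-0.914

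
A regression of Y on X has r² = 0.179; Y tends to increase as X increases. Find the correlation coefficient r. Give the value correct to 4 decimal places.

|r| = √0.179 = 0.4231
The association is positive, so r = 0.4231.

0.4231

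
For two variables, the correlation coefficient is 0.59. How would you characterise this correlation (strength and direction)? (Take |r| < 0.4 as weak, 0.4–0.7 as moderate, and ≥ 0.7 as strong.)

r = 0.59 > 0 so the relationship is positive.
|r| = 0.59, which falls in the moderate range.

moderate positive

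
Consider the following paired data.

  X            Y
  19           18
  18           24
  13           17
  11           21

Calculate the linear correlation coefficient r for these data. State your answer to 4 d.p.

n = 4, ΣX = 61, ΣY = 80, ΣX² = 975, ΣY² = 1630, ΣXY = 1226
nΣXY − ΣXΣY = 4904 − 4880 = 24
nΣX² − (ΣX)² = 3900 − 3721 = 179; nΣY² − (ΣY)² = 6520 − 6400 = 120
r = 24 / √(179 × 120) = 24 / 146.5606 ≈ 0.1638

0.1638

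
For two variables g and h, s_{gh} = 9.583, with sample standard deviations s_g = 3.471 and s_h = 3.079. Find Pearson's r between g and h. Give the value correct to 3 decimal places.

0.897

r = Cov(g,h) / (s_g · s_h) = 9.583 / (3.471 × 3.079)
  = 9.583 / 10.6872 ≈ 0.897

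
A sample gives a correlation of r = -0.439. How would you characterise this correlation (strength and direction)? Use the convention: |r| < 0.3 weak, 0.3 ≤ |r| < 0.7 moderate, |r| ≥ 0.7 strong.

r = -0.439 < 0 so the relationship is negative.
|r| = 0.439, which falls in the moderate range.

moderate negative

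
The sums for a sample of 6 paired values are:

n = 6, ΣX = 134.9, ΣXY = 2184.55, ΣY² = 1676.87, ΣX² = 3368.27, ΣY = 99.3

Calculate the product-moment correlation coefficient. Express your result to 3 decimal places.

r = (nΣXY − ΣXΣY) / √[(nΣX² − (ΣX)²)(nΣY² − (ΣY)²)]
Numerator: 6×2184.55 − 134.9×99.3 = -288.27
Denominator: √[(20209.62 − 18198.01)(10061.22 − 9860.49)] = √[2011.61 × 200.73] = 635.4451
r = -288.27 / 635.4451 ≈ -0.454

-0.454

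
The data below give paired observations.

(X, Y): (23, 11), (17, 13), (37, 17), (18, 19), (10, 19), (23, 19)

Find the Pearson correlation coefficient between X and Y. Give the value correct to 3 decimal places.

n = 6, ΣX = 128, ΣY = 98, ΣX² = 3140, ΣY² = 1662, ΣXY = 2072
nΣXY − ΣXΣY = 12432 − 12544 = -112
nΣX² − (ΣX)² = 18840 − 16384 = 2456; nΣY² − (ΣY)² = 9972 − 9604 = 368
r = -112 / √(2456 × 368) = -112 / 950.6882 ≈ -0.118

-0.118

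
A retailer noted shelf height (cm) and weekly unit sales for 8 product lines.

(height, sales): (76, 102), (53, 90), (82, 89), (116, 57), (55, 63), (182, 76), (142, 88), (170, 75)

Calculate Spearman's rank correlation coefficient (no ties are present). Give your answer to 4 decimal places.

-0.3571

Rank height: 3, 1, 4, 5, 2, 8, 6, 7
Rank sales: 8, 7, 6, 1, 2, 4, 5, 3
d = rank(height) − rank(sales): -5, -6, -2, 4, 0, 4, 1, 4; Σd² = 114
ρ = 1 − 6Σd² / [n(n²−1)] = 1 − 6×114 / (8×63) = 1 − 684/504 ≈ -0.3571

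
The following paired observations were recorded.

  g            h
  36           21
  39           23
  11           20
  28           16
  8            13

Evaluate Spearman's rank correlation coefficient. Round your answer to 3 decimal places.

Rank g: 4, 5, 2, 3, 1
Rank h: 4, 5, 3, 2, 1
d = rank(g) − rank(h): 0, 0, -1, 1, 0; Σd² = 2
ρ = 1 − 6Σd² / [n(n²−1)] = 1 − 6×2 / (5×24) = 1 − 12/120 ≈ 0.900

0.900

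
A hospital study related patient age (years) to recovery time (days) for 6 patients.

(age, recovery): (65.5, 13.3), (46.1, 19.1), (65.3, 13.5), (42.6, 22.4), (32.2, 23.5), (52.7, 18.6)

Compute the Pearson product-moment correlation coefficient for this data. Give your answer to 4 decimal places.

-0.9774

n = 6, Σx = 304.4, Σy = 110.4, Σx² = 16308.44, Σy² = 2123.92, Σxy = 5324.37
nΣxy − ΣxΣy = 31946.22 − 33605.76 = -1659.54
nΣx² − (Σx)² = 97850.64 − 92659.36 = 5191.28; nΣy² − (Σy)² = 12743.52 − 12188.16 = 555.36
r = -1659.54 / √(5191.28 × 555.36) = -1659.54 / 1697.9485 ≈ -0.9774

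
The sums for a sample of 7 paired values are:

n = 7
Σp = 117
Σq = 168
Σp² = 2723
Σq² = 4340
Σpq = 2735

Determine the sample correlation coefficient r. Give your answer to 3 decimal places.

r = (nΣpq − ΣpΣq) / √[(nΣp² − (Σp)²)(nΣq² − (Σq)²)]
Numerator: 7×2735 − 117×168 = -511
Denominator: √[(19061 − 13689)(30380 − 28224)] = √[5372 × 2156] = 3403.2385
r = -511 / 3403.2385 ≈ -0.150

-0.150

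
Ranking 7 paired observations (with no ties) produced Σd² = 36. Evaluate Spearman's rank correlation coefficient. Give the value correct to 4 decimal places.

ρ = 1 − 6Σd² / [n(n²−1)] = 1 − 6×36 / (7×48)
  = 1 − 216/336 = 1 − 0.64286 ≈ 0.3571

0.3571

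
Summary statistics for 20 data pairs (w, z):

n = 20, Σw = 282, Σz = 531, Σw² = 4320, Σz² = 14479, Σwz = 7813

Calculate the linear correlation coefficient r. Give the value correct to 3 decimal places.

0.901

r = (nΣwz − ΣwΣz) / √[(nΣw² − (Σw)²)(nΣz² − (Σz)²)]
Numerator: 20×7813 − 282×531 = 6518
Denominator: √[(86400 − 79524)(289580 − 281961)] = √[6876 × 7619] = 7237.9724
r = 6518 / 7237.9724 ≈ 0.901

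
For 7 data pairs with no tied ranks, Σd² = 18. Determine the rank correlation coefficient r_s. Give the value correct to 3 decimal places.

0.679

ρ = 1 − 6Σd² / [n(n²−1)] = 1 − 6×18 / (7×48)
  = 1 − 108/336 = 1 − 0.3214 ≈ 0.679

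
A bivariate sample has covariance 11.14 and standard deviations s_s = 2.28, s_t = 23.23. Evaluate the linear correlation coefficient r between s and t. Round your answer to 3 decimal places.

0.210

r = Cov(s,t) / (s_s · s_t) = 11.14 / (2.28 × 23.23)
  = 11.14 / 52.9644 ≈ 0.210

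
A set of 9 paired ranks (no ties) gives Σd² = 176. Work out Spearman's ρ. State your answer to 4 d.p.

-0.4667

ρ = 1 − 6Σd² / [n(n²−1)] = 1 − 6×176 / (9×80)
  = 1 − 1056/720 = 1 − 1.46667 ≈ -0.4667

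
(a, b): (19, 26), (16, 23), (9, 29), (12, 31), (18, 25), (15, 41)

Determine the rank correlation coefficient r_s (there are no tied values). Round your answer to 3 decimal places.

-0.543

Rank a: 6, 4, 1, 2, 5, 3
Rank b: 3, 1, 4, 5, 2, 6
d = rank(a) − rank(b): 3, 3, -3, -3, 3, -3; Σd² = 54
ρ = 1 − 6Σd² / [n(n²−1)] = 1 − 6×54 / (6×35) = 1 − 324/210 ≈ -0.543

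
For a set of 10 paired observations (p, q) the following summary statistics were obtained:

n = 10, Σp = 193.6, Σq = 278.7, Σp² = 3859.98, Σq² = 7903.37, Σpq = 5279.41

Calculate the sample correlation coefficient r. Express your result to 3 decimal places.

-0.942

r = (nΣpq − ΣpΣq) / √[(nΣp² − (Σp)²)(nΣq² − (Σq)²)]
Numerator: 10×5279.41 − 193.6×278.7 = -1162.22
Denominator: √[(38599.8 − 37480.96)(79033.7 − 77673.69)] = √[1118.84 × 1360.01] = 1233.5451
r = -1162.22 / 1233.5451 ≈ -0.942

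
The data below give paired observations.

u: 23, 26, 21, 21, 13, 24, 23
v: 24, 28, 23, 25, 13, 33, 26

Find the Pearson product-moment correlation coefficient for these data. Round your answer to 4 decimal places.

n = 7, Σu = 151, Σv = 172, Σu² = 3361, Σv² = 4448, Σuv = 3847
nΣuv − ΣuΣv = 26929 − 25972 = 957
nΣu² − (Σu)² = 23527 − 22801 = 726; nΣv² − (Σv)² = 31136 − 29584 = 1552
r = 957 / √(726 × 1552) = 957 / 1061.4858 ≈ 0.9016

0.9016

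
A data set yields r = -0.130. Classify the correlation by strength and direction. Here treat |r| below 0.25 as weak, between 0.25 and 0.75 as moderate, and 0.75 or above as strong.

weak negative

r = -0.130 < 0 so the relationship is negative.
|r| = 0.130, which falls in the weak range.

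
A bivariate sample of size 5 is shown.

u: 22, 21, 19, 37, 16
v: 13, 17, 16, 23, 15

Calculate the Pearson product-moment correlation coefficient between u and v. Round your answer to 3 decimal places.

0.862

n = 5, Σu = 115, Σv = 84, Σu² = 2911, Σv² = 1468, Σuv = 2038
nΣuv − ΣuΣv = 10190 − 9660 = 530
nΣu² − (Σu)² = 14555 − 13225 = 1330; nΣv² − (Σv)² = 7340 − 7056 = 284
r = 530 / √(1330 × 284) = 530 / 614.5893 ≈ 0.862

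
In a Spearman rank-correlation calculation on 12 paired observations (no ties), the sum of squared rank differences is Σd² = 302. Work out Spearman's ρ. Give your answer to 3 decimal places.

-0.056

ρ = 1 − 6Σd² / [n(n²−1)] = 1 − 6×302 / (12×143)
  = 1 − 1812/1716 = 1 − 1.0559 ≈ -0.056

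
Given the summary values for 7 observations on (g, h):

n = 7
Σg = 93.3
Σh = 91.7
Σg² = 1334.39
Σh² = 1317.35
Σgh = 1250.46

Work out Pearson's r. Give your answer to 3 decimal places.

0.275

r = (nΣgh − ΣgΣh) / √[(nΣg² − (Σg)²)(nΣh² − (Σh)²)]
Numerator: 7×1250.46 − 93.3×91.7 = 197.61
Denominator: √[(9340.73 − 8704.89)(9221.45 − 8408.89)] = √[635.84 × 812.56] = 718.7894
r = 197.61 / 718.7894 ≈ 0.275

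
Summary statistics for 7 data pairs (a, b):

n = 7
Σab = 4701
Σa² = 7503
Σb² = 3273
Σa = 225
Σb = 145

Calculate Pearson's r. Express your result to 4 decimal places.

r = (nΣab − ΣaΣb) / √[(nΣa² − (Σa)²)(nΣb² − (Σb)²)]
Numerator: 7×4701 − 225×145 = 282
Denominator: √[(52521 − 50625)(22911 − 21025)] = √[1896 × 1886] = 1890.9934
r = 282 / 1890.9934 ≈ 0.1491

0.1491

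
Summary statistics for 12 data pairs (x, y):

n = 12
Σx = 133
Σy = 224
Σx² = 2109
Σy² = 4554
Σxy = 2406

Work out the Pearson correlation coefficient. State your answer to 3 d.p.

-0.158

r = (nΣxy − ΣxΣy) / √[(nΣx² − (Σx)²)(nΣy² − (Σy)²)]
Numerator: 12×2406 − 133×224 = -920
Denominator: √[(25308 − 17689)(54648 − 50176)] = √[7619 × 4472] = 5837.1370
r = -920 / 5837.1370 ≈ -0.158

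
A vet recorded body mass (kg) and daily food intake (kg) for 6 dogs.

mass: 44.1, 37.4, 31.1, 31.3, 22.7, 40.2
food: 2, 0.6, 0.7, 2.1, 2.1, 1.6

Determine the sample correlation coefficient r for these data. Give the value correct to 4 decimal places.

-0.1316

n = 6, Σx = 206.8, Σy = 9.1, Σx² = 7421.8, Σy² = 16.23, Σxy = 310.13
nΣxy − ΣxΣy = 1860.78 − 1881.88 = -21.1
nΣx² − (Σx)² = 44530.8 − 42766.24 = 1764.56; nΣy² − (Σy)² = 97.38 − 82.81 = 14.57
r = -21.1 / √(1764.56 × 14.57) = -21.1 / 160.3423 ≈ -0.1316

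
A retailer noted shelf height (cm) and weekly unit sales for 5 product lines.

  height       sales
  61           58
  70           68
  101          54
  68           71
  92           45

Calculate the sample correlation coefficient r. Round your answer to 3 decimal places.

-0.671

n = 5, Σx = 392, Σy = 296, Σx² = 31910, Σy² = 17970, Σxy = 22720
nΣxy − ΣxΣy = 113600 − 116032 = -2432
nΣx² − (Σx)² = 159550 − 153664 = 5886; nΣy² − (Σy)² = 89850 − 87616 = 2234
r = -2432 / √(5886 × 2234) = -2432 / 3626.1997 ≈ -0.671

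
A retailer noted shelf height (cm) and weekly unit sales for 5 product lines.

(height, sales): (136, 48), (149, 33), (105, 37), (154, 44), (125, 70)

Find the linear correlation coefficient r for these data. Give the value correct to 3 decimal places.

-0.163

n = 5, Σx = 669, Σy = 232, Σx² = 91063, Σy² = 11598, Σxy = 30856
nΣxy − ΣxΣy = 154280 − 155208 = -928
nΣx² − (Σx)² = 455315 − 447561 = 7754; nΣy² − (Σy)² = 57990 − 53824 = 4166
r = -928 / √(7754 × 4166) = -928 / 5683.5872 ≈ -0.163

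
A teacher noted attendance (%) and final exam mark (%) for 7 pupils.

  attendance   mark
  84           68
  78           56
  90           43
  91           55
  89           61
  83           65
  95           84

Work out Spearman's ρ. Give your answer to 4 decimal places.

Rank attendance: 3, 1, 5, 6, 4, 2, 7
Rank mark: 6, 3, 1, 2, 4, 5, 7
d = rank(attendance) − rank(mark): -3, -2, 4, 4, 0, -3, 0; Σd² = 54
ρ = 1 − 6Σd² / [n(n²−1)] = 1 − 6×54 / (7×48) = 1 − 324/336 ≈ 0.0357

0.0357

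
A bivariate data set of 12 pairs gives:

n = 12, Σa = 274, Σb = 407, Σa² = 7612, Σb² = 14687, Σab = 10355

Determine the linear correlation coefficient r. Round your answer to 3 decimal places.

0.971

r = (nΣab − ΣaΣb) / √[(nΣa² − (Σa)²)(nΣb² − (Σb)²)]
Numerator: 12×10355 − 274×407 = 12742
Denominator: √[(91344 − 75076)(176244 − 165649)] = √[16268 × 10595] = 13128.5742
r = 12742 / 13128.5742 ≈ 0.971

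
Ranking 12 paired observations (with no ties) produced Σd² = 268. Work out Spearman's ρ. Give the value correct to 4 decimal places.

ρ = 1 − 6Σd² / [n(n²−1)] = 1 − 6×268 / (12×143)
  = 1 − 1608/1716 = 1 − 0.93706 ≈ 0.0629

0.0629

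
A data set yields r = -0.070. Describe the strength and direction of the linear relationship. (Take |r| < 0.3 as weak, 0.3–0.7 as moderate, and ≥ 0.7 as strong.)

weak negative

r = -0.070 < 0 so the relationship is negative.
|r| = 0.070, which falls in the weak range.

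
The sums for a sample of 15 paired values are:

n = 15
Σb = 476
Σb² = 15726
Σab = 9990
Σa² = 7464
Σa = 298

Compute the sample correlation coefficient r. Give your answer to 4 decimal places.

0.5449

r = (nΣab − ΣaΣb) / √[(nΣa² − (Σa)²)(nΣb² − (Σb)²)]
Numerator: 15×9990 − 298×476 = 8002
Denominator: √[(111960 − 88804)(235890 − 226576)] = √[23156 × 9314] = 14685.8770
r = 8002 / 14685.8770 ≈ 0.5449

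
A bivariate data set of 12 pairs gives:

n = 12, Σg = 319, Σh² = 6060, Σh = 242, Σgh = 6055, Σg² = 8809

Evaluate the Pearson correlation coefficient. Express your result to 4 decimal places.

-0.6071

r = (nΣgh − ΣgΣh) / √[(nΣg² − (Σg)²)(nΣh² − (Σh)²)]
Numerator: 12×6055 − 319×242 = -4538
Denominator: √[(105708 − 101761)(72720 − 58564)] = √[3947 × 14156] = 7474.8734
r = -4538 / 7474.8734 ≈ -0.6071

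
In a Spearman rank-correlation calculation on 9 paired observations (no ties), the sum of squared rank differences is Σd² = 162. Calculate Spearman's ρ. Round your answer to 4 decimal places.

-0.3500

ρ = 1 − 6Σd² / [n(n²−1)] = 1 − 6×162 / (9×80)
  = 1 − 972/720 = 1 − 1.35000 ≈ -0.3500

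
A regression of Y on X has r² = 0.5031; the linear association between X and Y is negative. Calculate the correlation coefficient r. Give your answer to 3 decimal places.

-0.709

|r| = √0.5031 = 0.709
The association is negative, so r = −0.709.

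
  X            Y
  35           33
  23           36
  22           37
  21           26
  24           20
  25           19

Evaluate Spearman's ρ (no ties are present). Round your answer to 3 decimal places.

Rank X: 6, 3, 2, 1, 4, 5
Rank Y: 4, 5, 6, 3, 2, 1
d = rank(X) − rank(Y): 2, -2, -4, -2, 2, 4; Σd² = 48
ρ = 1 − 6Σd² / [n(n²−1)] = 1 − 6×48 / (6×35) = 1 − 288/210 ≈ -0.371

-0.371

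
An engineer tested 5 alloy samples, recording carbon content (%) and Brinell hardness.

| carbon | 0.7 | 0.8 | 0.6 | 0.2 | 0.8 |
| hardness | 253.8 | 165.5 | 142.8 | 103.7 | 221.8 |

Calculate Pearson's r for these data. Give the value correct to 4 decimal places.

0.7252

n = 5, Σx = 3.1, Σy = 887.6, Σx² = 2.17, Σy² = 172145.46, Σxy = 593.92
nΣxy − ΣxΣy = 2969.6 − 2751.56 = 218.04
nΣx² − (Σx)² = 10.85 − 9.61 = 1.24; nΣy² − (Σy)² = 860727.3 − 787833.76 = 72893.54
r = 218.04 / √(1.24 × 72893.54) = 218.04 / 300.6460 ≈ 0.7252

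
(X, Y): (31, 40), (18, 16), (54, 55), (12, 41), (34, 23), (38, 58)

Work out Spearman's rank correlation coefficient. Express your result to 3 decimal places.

Rank X: 3, 2, 6, 1, 4, 5
Rank Y: 3, 1, 5, 4, 2, 6
d = rank(X) − rank(Y): 0, 1, 1, -3, 2, -1; Σd² = 16
ρ = 1 − 6Σd² / [n(n²−1)] = 1 − 6×16 / (6×35) = 1 − 96/210 ≈ 0.543

0.543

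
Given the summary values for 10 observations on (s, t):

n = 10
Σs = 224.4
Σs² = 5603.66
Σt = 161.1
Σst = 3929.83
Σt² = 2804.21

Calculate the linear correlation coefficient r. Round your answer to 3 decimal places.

r = (nΣst − ΣsΣt) / √[(nΣs² − (Σs)²)(nΣt² − (Σt)²)]
Numerator: 10×3929.83 − 224.4×161.1 = 3147.46
Denominator: √[(56036.6 − 50355.36)(28042.1 − 25953.21)] = √[5681.24 × 2088.89] = 3444.9217
r = 3147.46 / 3444.9217 ≈ 0.914

0.914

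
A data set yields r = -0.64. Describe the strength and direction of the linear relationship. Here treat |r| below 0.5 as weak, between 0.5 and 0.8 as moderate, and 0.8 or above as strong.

moderate negative

r = -0.64 < 0 so the relationship is negative.
|r| = 0.64, which falls in the moderate range.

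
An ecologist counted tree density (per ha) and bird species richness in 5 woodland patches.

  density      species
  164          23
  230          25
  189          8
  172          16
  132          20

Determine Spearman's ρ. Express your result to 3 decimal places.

Rank density: 2, 5, 4, 3, 1
Rank species: 4, 5, 1, 2, 3
d = rank(density) − rank(species): -2, 0, 3, 1, -2; Σd² = 18
ρ = 1 − 6Σd² / [n(n²−1)] = 1 − 6×18 / (5×24) = 1 − 108/120 ≈ 0.100

0.100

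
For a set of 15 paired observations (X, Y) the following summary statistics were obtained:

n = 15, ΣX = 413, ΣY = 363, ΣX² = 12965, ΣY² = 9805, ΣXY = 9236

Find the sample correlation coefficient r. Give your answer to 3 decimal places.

r = (nΣXY − ΣXΣY) / √[(nΣX² − (ΣX)²)(nΣY² − (ΣY)²)]
Numerator: 15×9236 − 413×363 = -11379
Denominator: √[(194475 − 170569)(147075 − 131769)] = √[23906 × 15306] = 19128.6496
r = -11379 / 19128.6496 ≈ -0.595

-0.595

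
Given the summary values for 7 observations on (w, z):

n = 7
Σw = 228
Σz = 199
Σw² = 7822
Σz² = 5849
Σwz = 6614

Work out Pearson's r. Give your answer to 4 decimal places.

r = (nΣwz − ΣwΣz) / √[(nΣw² − (Σw)²)(nΣz² − (Σz)²)]
Numerator: 7×6614 − 228×199 = 926
Denominator: √[(54754 − 51984)(40943 − 39601)] = √[2770 × 1342] = 1928.0405
r = 926 / 1928.0405 ≈ 0.4803

0.4803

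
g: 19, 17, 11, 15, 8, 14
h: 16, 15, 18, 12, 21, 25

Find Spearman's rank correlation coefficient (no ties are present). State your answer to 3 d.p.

-0.600

Rank g: 6, 5, 2, 4, 1, 3
Rank h: 3, 2, 4, 1, 5, 6
d = rank(g) − rank(h): 3, 3, -2, 3, -4, -3; Σd² = 56
ρ = 1 − 6Σd² / [n(n²−1)] = 1 − 6×56 / (6×35) = 1 − 336/210 ≈ -0.600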